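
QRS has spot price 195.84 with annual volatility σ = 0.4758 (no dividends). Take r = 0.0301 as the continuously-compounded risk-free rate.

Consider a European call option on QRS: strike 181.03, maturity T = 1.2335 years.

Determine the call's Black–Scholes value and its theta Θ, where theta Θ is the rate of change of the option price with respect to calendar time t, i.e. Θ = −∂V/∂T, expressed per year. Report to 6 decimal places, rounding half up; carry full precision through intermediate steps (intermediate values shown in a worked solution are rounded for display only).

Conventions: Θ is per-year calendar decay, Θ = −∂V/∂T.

price = 50.183858
Θ = -17.421462

σ√T = 0.4758·√1.2335 = 0.528438
d₁ = (ln(S/K) + (r+σ²/2)T) / (σ√T) = (ln(195.84/181.03) + (0.0301+0.4758²/2)·1.2335) / 0.528438 = (0.078635 + 0.176752) / 0.528438 = 0.483286
d₂ = d₁ − σ√T = 0.483286 − 0.528438 = -0.045151
e^{−rT} = 0.963552
N(d₁) = 0.685554,  N(d₂) = 0.481993
Call price V = S·N(d₁) − K·e^{−rT}·N(d₂) = 134.258863 − 84.075005 = 50.183858
φ(d₁) = (1/√(2π))·e^{−d₁²/2} = 0.354970
Θ = −S·φ(d₁)·σ/(2√T) − r·K·e^{−rT}·N(d₂) = −14.890804 − 2.530658 = -17.421462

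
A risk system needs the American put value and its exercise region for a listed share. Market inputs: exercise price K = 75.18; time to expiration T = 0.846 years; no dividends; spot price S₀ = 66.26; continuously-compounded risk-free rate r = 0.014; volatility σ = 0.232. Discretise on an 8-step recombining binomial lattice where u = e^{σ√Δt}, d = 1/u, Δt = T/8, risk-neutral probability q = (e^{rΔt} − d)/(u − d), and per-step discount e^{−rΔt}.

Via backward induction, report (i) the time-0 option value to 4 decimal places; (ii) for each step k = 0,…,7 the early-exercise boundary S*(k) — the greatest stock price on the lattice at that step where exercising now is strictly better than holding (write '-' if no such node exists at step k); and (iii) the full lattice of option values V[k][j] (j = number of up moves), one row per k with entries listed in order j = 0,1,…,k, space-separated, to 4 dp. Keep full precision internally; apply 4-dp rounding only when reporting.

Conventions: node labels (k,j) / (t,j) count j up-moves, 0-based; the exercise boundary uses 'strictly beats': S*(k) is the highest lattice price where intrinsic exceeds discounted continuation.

price = 10.9949
boundary = - - - 52.8392 56.9798 52.8392 56.9798 61.4450
tree:
10.9949
14.4048 7.4925
18.2562 10.4550 4.4435
22.3408 14.0763 6.7318 2.0843
26.1806 18.2002 9.8429 3.5264 0.5954
29.7413 22.3408 13.7631 5.8081 1.1714 0.0000
33.0433 26.1806 18.2002 9.2041 2.3046 0.0000 0.0000
36.1053 29.7413 22.3408 13.7350 4.5339 0.0000 0.0000 0.0000
38.9449 33.0433 26.1806 18.2002 8.9200 0.0000 0.0000 0.0000 0.0000

Δt=0.10575  u=1.07836  d=0.92733  q=0.49096  discount=0.99852
step 8 (expiry): payoffs max(K−S,0) = 38.9449 33.0433 26.1806 18.2002 8.9200 0.0000 0.0000 0.0000 0.0000
step 7: (k=7,j=0): S=39.0747, K−S=36.1053, hold=35.9941 ⇒ V=36.1053 exercise | (k=7,j=1): S=45.4387, K−S=29.7413, hold=29.6301 ⇒ V=29.7413 exercise | (k=7,j=2): S=52.8392, K−S=22.3408, hold=22.2296 ⇒ V=22.3408 exercise | (k=7,j=3): S=61.4450, K−S=13.7350, hold=13.6238 ⇒ V=13.7350 exercise | (k=7,j=4): S=71.4524, K−S=3.7276, hold=4.5339 ⇒ V=4.5339 continue | (k=7,j=5): S=83.0897, K−S=0.0000, hold=0.0000 ⇒ V=0.0000 continue | (k=7,j=6): S=96.6223, K−S=0.0000, hold=0.0000 ⇒ V=0.0000 continue | (k=7,j=7): S=112.3589, K−S=0.0000, hold=0.0000 ⇒ V=0.0000 continue  boundary S*=61.4450
step 6: (k=6,j=0): S=42.1367, K−S=33.0433, hold=32.9321 ⇒ V=33.0433 exercise | (k=6,j=1): S=48.9994, K−S=26.1806, hold=26.0694 ⇒ V=26.1806 exercise | (k=6,j=2): S=56.9798, K−S=18.2002, hold=18.0890 ⇒ V=18.2002 exercise | (k=6,j=3): S=66.2600, K−S=8.9200, hold=9.2041 ⇒ V=9.2041 continue | (k=6,j=4): S=77.0516, K−S=0.0000, hold=2.3046 ⇒ V=2.3046 continue | (k=6,j=5): S=89.6008, K−S=0.0000, hold=0.0000 ⇒ V=0.0000 continue | (k=6,j=6): S=104.1939, K−S=0.0000, hold=0.0000 ⇒ V=0.0000 continue  boundary S*=56.9798
step 5: (k=5,j=0): S=45.4387, K−S=29.7413, hold=29.6301 ⇒ V=29.7413 exercise | (k=5,j=1): S=52.8392, K−S=22.3408, hold=22.2296 ⇒ V=22.3408 exercise | (k=5,j=2): S=61.4450, K−S=13.7350, hold=13.7631 ⇒ V=13.7631 continue | (k=5,j=3): S=71.4524, K−S=3.7276, hold=5.8081 ⇒ V=5.8081 continue | (k=5,j=4): S=83.0897, K−S=0.0000, hold=1.1714 ⇒ V=1.1714 continue | (k=5,j=5): S=96.6223, K−S=0.0000, hold=0.0000 ⇒ V=0.0000 continue  boundary S*=52.8392
step 4: (k=4,j=0): S=48.9994, K−S=26.1806, hold=26.0694 ⇒ V=26.1806 exercise | (k=4,j=1): S=56.9798, K−S=18.2002, hold=18.1027 ⇒ V=18.2002 exercise | (k=4,j=2): S=66.2600, K−S=8.9200, hold=9.8429 ⇒ V=9.8429 continue | (k=4,j=3): S=77.0516, K−S=0.0000, hold=3.5264 ⇒ V=3.5264 continue | (k=4,j=4): S=89.6008, K−S=0.0000, hold=0.5954 ⇒ V=0.5954 continue  boundary S*=56.9798
step 3: (k=3,j=0): S=52.8392, K−S=22.3408, hold=22.2296 ⇒ V=22.3408 exercise | (k=3,j=1): S=61.4450, K−S=13.7350, hold=14.0763 ⇒ V=14.0763 continue | (k=3,j=2): S=71.4524, K−S=3.7276, hold=6.7318 ⇒ V=6.7318 continue | (k=3,j=3): S=83.0897, K−S=0.0000, hold=2.0843 ⇒ V=2.0843 continue  boundary S*=52.8392
step 2: (k=2,j=0): S=56.9798, K−S=18.2002, hold=18.2562 ⇒ V=18.2562 continue | (k=2,j=1): S=66.2600, K−S=8.9200, hold=10.4550 ⇒ V=10.4550 continue | (k=2,j=2): S=77.0516, K−S=0.0000, hold=4.4435 ⇒ V=4.4435 continue  boundary S*=-
step 1: (k=1,j=0): S=61.4450, K−S=13.7350, hold=14.4048 ⇒ V=14.4048 continue | (k=1,j=1): S=71.4524, K−S=3.7276, hold=7.4925 ⇒ V=7.4925 continue  boundary S*=-
step 0: (k=0,j=0): S=66.2600, K−S=8.9200, hold=10.9949 ⇒ V=10.9949 continue  boundary S*=-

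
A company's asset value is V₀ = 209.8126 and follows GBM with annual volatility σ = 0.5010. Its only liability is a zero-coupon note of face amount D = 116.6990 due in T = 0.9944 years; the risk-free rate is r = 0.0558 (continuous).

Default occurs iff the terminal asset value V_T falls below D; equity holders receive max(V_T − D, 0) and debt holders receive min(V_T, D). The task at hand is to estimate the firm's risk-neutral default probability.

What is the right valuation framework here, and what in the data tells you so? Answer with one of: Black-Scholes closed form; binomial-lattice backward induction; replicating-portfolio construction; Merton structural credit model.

Key observation: a levered firm with one bullet debt due at 0.9944 years is the canonical structural-credit setup: equity is a call on the firm's assets struck at the face value.

framework: Merton structural credit model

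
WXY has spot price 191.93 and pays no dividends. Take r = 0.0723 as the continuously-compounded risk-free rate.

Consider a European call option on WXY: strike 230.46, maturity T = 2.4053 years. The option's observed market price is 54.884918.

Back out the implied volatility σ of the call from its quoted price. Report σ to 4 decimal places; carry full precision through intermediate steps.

At σ = 0.4781 the Black–Scholes value reproduces the quote:
σ√T = 0.4781·√2.4053 = 0.741487
d₁ = (ln(S/K) + (r+σ²/2)T) / (σ√T) = (ln(191.93/230.46) + (0.0723+0.4781²/2)·2.4053) / 0.741487 = (-0.182947 + 0.448804) / 0.741487 = 0.358547
d₂ = d₁ − σ√T = 0.358547 − 0.741487 = -0.382940
e^{−rT} = 0.840378
N(d₁) = 0.640033,  N(d₂) = 0.350882
V = S·N(d₁) − K·e^{−rT}·N(d₂) = 122.841537 − 67.956619 = 54.884918 (the quoted price), and the Black–Scholes price is strictly increasing in σ, so σ is unique

sigma = 0.4781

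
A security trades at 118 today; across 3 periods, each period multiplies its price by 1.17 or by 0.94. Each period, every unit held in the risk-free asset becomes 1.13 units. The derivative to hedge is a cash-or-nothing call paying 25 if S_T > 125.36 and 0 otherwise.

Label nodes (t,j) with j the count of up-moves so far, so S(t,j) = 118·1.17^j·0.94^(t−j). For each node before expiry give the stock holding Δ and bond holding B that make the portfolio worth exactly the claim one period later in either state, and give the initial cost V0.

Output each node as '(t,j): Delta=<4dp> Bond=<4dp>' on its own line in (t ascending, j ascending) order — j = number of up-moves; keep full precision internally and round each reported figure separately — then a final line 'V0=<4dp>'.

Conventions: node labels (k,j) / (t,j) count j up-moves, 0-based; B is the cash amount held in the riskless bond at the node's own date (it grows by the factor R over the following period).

Arbitrage-free pricing uses the up-move probability p* = (R−d)/(u−d) = 0.8261, discounting each step at R = 1.13.
Payoffs at expiry: V(3,0)=0.0000, V(3,1)=0.0000, V(3,2)=25.0000, V(3,3)=25.0000
  t=2,j=0: stock 104.2648 → up 121.9898 (V=0.0000), down 98.0089 (V=0.0000). Price 0.0000; hedge Δ=0.0000, bond B=0.0000.
  t=2,j=1: stock 129.7764 → up 151.8384 (V=25.0000), down 121.9898 (V=0.0000). Price 18.2763; hedge Δ=0.8376, bond B=-90.4194.
  t=2,j=2: stock 161.5302 → up 188.9903 (V=25.0000), down 151.8384 (V=25.0000). Price 22.1239; hedge Δ=0.0000, bond B=22.1239.
  t=1,j=0: stock 110.9200 → up 129.7764 (V=18.2763), down 104.2648 (V=0.0000). Price 13.3609; hedge Δ=0.7164, bond B=-66.1011.
  t=1,j=1: stock 138.0600 → up 161.5302 (V=22.1239), down 129.7764 (V=18.2763). Price 18.9865; hedge Δ=0.1212, bond B=2.2577.
  t=0,j=0: stock 118.0000 → up 138.0600 (V=18.9865), down 110.9200 (V=13.3609). Price 15.9364; hedge Δ=0.2073, bond B=-8.5229.
Verification: the root portfolio costs Δ(0,0)·S0 + B(0,0) = 15.9364, matching V0.

(0,0): Delta=0.2073 Bond=-8.5229
(1,0): Delta=0.7164 Bond=-66.1011
(1,1): Delta=0.1212 Bond=2.2577
(2,0): Delta=0.0000 Bond=0.0000
(2,1): Delta=0.8376 Bond=-90.4194
(2,2): Delta=0.0000 Bond=22.1239
V0=15.9364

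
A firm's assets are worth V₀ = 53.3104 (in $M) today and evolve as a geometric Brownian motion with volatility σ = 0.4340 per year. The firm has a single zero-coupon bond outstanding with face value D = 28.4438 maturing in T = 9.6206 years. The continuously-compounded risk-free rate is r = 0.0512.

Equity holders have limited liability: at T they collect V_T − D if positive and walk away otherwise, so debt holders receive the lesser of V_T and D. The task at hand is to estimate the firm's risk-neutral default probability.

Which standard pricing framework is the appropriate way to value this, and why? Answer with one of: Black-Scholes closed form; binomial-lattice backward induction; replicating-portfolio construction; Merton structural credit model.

framework: Merton structural credit model

Key observation: a levered firm with one bullet debt due at 9.6206 years is the canonical structural-credit setup: equity is a call on the firm's assets struck at the face value.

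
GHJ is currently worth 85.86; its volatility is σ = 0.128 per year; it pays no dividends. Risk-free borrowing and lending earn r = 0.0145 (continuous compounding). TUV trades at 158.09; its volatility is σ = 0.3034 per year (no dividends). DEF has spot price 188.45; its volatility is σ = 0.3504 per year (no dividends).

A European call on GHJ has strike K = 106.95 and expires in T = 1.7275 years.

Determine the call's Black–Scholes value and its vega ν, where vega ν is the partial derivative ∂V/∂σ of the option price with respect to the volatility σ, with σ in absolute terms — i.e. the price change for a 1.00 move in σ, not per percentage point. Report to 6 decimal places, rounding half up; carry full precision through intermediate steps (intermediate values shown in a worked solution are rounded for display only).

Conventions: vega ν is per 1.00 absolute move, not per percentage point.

price = 0.973224
ν = 25.328406

σ√T = 0.128·√1.7275 = 0.168236
d₁ = (ln(S/K) + (r+σ²/2)T) / (σ√T) = (ln(85.86/106.95) + (0.0145+0.128²/2)·1.7275) / 0.168236 = (-0.219643 + 0.039200) / 0.168236 = -1.072558
d₂ = d₁ − σ√T = -1.072558 − 0.168236 = -1.240794
e^{−rT} = 0.975262
N(d₁) = 0.141735,  N(d₂) = 0.107341
Call price V = S·N(d₁) − K·e^{−rT}·N(d₂) = 12.169339 − 11.196116 = 0.973224
φ(d₁) = (1/√(2π))·e^{−d₁²/2} = 0.224444
ν = S·φ(d₁)·√T = 25.328406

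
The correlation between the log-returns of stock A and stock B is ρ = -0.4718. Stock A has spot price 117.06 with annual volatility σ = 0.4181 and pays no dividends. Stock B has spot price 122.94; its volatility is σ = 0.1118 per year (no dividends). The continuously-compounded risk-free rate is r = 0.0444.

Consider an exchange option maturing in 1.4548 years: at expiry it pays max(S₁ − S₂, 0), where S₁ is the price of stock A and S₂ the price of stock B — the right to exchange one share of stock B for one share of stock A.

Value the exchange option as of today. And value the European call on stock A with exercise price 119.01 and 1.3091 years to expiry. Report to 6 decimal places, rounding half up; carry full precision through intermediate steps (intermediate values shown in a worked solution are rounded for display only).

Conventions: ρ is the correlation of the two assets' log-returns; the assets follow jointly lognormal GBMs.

exchange price = 24.547313
price(stock A call K=119.01) = 24.143471

σ_eff = √(σ₁² + σ₂² − 2ρσ₁σ₂) = √(0.4181² + 0.1118² − 2·-0.4718·0.4181·0.1118) = 0.481055
d₁ = (ln(S₁/S₂) + (q₂ − q₁ + σ_eff²/2)T) / (σ_eff√T) = (ln(117.06/122.94) + (0.0 − 0.0 + 0.115707)·1.4548) / 0.580225 = 0.205646
d₂ = d₁ − σ_eff√T = 0.205646 − 0.580225 = -0.374579
N(d₁) = 0.581466,  N(d₂) = 0.353987
V = S₁·e^{−q₁T}·N(d₁) − S₂·e^{−q₂T}·N(d₂) = 68.066429 − 43.519116 = 24.547313
[vanilla: stock A call K=119.01]
σ√T = 0.4181·√1.3091 = 0.478373
d₁ = (ln(S/K) + (r+σ²/2)T) / (σ√T) = (ln(117.06/119.01) + (0.0444+0.4181²/2)·1.3091) / 0.478373 = (-0.016521 + 0.172544) / 0.478373 = 0.326154
d₂ = d₁ − σ√T = 0.326154 − 0.478373 = -0.152218
e^{−rT} = 0.943533
N(d₁) = 0.627846,  N(d₂) = 0.439507
price = S·N(d₁) − K·e^{−rT}·N(d₂) = 73.495683 − 49.352212 = 24.143471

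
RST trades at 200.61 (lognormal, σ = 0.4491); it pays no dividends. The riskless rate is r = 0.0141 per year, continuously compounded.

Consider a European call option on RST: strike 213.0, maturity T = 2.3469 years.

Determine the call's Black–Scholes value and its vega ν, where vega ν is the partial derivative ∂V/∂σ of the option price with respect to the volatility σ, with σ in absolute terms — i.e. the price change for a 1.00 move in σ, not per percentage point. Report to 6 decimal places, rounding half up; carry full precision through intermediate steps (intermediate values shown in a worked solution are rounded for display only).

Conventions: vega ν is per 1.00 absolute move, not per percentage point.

σ√T = 0.4491·√2.3469 = 0.688003
d₁ = (ln(S/K) + (r+σ²/2)T) / (σ√T) = (ln(200.61/213.0) + (0.0141+0.4491²/2)·2.3469) / 0.688003 = (-0.059929 + 0.269765) / 0.688003 = 0.304993
d₂ = d₁ − σ√T = 0.304993 − 0.688003 = -0.383010
e^{−rT} = 0.967450
N(d₁) = 0.619814,  N(d₂) = 0.350856
Call price V = S·N(d₁) − K·e^{−rT}·N(d₂) = 124.340919 − 72.299823 = 52.041096
φ(d₁) = (1/√(2π))·e^{−d₁²/2} = 0.380812
ν = S·φ(d₁)·√T = 117.033657

price = 52.041096
ν = 117.033657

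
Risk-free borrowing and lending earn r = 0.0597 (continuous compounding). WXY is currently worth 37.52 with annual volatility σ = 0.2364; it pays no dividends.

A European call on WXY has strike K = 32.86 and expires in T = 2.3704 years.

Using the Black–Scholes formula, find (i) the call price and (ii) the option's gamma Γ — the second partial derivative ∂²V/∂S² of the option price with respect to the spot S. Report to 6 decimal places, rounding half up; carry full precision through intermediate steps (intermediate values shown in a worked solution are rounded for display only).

σ√T = 0.2364·√2.3704 = 0.363964
d₁ = (ln(S/K) + (r+σ²/2)T) / (σ√T) = (ln(37.52/32.86) + (0.0597+0.2364²/2)·2.3704) / 0.363964 = (0.132618 + 0.207748) / 0.363964 = 0.935164
d₂ = d₁ − σ√T = 0.935164 − 0.363964 = 0.571200
e^{−rT} = 0.868044
N(d₁) = 0.825148,  N(d₂) = 0.716068
Call price V = S·N(d₁) − K·e^{−rT}·N(d₂) = 30.959552 − 20.425066 = 10.534487
φ(d₁) = (1/√(2π))·e^{−d₁²/2} = 0.257637
Γ = φ(d₁) / (S·σ·√T) = 0.018866

price = 10.534487
Γ = 0.018866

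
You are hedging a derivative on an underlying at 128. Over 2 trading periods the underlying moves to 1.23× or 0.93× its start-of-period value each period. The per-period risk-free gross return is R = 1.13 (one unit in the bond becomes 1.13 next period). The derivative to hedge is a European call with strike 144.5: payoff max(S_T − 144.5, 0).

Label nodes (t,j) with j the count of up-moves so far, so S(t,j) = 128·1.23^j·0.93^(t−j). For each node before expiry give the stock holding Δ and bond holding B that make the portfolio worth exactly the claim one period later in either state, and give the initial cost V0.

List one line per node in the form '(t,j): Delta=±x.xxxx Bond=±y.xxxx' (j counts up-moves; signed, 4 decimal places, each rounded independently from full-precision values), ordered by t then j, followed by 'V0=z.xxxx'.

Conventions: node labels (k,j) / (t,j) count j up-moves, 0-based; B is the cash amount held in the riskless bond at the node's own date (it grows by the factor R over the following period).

The replicating-portfolio and risk-neutral prices coincide; use p* = (1.13−0.93)/(1.23−0.93) = 0.6667 for the latter.
At maturity the claim pays: V(2,0)=0.0000, V(2,1)=1.9192, V(2,2)=49.1512
Node (1,0) S=119.0400: V=(p*·1.9192+(1−p*)·0.0000)/1.13=1.1323; Δ=(1.9192−0.0000)/(146.4192−110.7072)=0.0537; B=V−Δ·S=-5.2651
Node (1,1) S=157.4400: V=(p*·49.1512+(1−p*)·1.9192)/1.13=29.5639; Δ=(49.1512−1.9192)/(193.6512−146.4192)=1.0000; B=V−Δ·S=-127.8761
Node (0,0) S=128.0000: V=(p*·29.5639+(1−p*)·1.1323)/1.13=17.7758; Δ=(29.5639−1.1323)/(157.4400−119.0400)=0.7404; B=V−Δ·S=-76.9962
Check: Δ(0,0)·S0 + B(0,0) = 17.7758 = V0.

(0,0): Delta=0.7404 Bond=-76.9962
(1,0): Delta=0.0537 Bond=-5.2651
(1,1): Delta=1.0000 Bond=-127.8761
V0=17.7758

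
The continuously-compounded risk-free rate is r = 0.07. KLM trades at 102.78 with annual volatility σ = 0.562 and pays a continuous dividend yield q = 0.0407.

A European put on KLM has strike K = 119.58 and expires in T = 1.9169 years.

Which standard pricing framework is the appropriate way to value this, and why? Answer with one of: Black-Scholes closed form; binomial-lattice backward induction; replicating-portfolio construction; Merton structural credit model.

framework: Black-Scholes closed form

Key observation: the strike-119.58 put on KLM is European-exercise on a continuously-modelled lognormal underlying, so its value is a single closed-form evaluation.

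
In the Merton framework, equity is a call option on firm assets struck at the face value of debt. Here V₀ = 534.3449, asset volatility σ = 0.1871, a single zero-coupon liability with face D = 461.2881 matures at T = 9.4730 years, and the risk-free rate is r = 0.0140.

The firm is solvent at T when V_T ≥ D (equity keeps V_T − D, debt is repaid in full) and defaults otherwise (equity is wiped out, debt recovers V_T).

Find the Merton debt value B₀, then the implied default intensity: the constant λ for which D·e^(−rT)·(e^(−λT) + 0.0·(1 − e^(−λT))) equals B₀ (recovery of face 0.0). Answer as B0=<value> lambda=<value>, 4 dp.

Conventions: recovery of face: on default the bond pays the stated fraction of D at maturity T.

B0=350.9938 lambda=0.0148

With assets at 534.3449 and a single debt payment of 461.2881 at 9.4730 years:
d₁ = [ln(V₀/D) + (r + σ²/2)T] / (σ√T)
   = [ln(534.3449/461.2881) + (0.0140 + 0.5·0.1871²)·9.4730] / (0.1871·√9.4730)
   = [0.147019 + 0.298430] / 0.575861 = 0.773535
d₂ = d₁ − σ√T = 0.773535 − 0.575861 = 0.197674
N(d₁) = 0.780397,  N(d₂) = 0.578350,  e^(−rT) = 0.875796
E₀ = V₀·N(d₁) − D·e^(−rT)·N(d₂)
   = 534.3449·0.780397 − 461.2881·0.875796·0.578350 = 183.351099
B₀ = V₀ − E₀ = 534.3449 − 183.351099 = 350.993801
e^(−λT) = (B₀·e^(rT)/D − 0)/(1 − 0) = (350.9938·1.141818/461.2881 − 0)/1 = 0.86880877
λ = −ln(0.86880877)/9.4730 = 0.014846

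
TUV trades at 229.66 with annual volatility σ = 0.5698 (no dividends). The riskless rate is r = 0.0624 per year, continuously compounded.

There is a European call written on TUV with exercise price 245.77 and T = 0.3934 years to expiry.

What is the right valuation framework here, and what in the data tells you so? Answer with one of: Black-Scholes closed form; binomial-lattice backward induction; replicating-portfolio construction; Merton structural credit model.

Key observation: with TUV following a GBM at constant σ and r, the European call struck at 245.77 prices in closed form — nothing here needs a stepwise model or a balance sheet.

framework: Black-Scholes closed form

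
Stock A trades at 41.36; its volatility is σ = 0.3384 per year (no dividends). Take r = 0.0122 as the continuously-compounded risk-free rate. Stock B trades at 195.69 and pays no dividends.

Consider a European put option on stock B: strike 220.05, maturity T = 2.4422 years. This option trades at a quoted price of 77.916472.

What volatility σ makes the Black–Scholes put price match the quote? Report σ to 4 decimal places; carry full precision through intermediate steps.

At σ = 0.5549 the Black–Scholes value reproduces the quote:
σ√T = 0.5549·√2.4422 = 0.867172
d₁ = (ln(S/K) + (r+σ²/2)T) / (σ√T) = (ln(195.69/220.05) + (0.0122+0.5549²/2)·2.4422) / 0.867172 = (-0.117323 + 0.405789) / 0.867172 = 0.332651
d₂ = d₁ − σ√T = 0.332651 − 0.867172 = -0.534521
e^{−rT} = 0.970645
N(−d₁) = 0.369699,  N(−d₂) = 0.703510
V = K·e^{−rT}·N(−d₂) − S·N(−d₁) = 150.262851 − 72.346378 = 77.916472 (the quoted price), and the Black–Scholes price is strictly increasing in σ, so σ is unique

sigma = 0.5549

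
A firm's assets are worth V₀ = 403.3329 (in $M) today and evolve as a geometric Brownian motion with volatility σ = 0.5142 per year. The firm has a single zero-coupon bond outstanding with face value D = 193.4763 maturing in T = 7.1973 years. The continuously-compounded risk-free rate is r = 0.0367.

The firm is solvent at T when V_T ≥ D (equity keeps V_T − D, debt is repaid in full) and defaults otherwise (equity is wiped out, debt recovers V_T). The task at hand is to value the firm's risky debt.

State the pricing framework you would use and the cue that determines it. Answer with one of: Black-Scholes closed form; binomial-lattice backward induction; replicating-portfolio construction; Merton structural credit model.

framework: Merton structural credit model

Key observation: with the firm-asset dynamics (V₀ = 403.3329) and a single zero-coupon liability of face 193.4763 given, debt value, spread, and default probability all derive from the option view of the balance sheet.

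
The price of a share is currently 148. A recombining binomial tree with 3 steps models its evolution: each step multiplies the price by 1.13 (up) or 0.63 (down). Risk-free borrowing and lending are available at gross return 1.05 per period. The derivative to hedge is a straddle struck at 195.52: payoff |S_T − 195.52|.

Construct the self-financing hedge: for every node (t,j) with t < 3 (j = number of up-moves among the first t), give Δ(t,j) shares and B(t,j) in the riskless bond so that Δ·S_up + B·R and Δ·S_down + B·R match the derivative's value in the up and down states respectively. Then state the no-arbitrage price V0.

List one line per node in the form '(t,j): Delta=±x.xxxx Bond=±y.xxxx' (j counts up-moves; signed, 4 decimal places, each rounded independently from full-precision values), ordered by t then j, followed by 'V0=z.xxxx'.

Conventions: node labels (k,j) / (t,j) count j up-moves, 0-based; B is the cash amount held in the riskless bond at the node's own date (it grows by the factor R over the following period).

Under the risk-neutral measure, an up-move has probability p* = (R−d)/(u−d) = 0.8400 and values discount at R = 1.05.
Payoffs at expiry: V(3,0)=158.5130, V(3,1)=129.1424, V(3,2)=76.4618, V(3,3)=18.0288
(2,0): S=58.7412. Δ = (V_up−V_dn)/(S_up−S_dn) = (129.1424−158.5130)/(66.3776−37.0070) = -1.0000. V = [p*·129.1424 + (1−p*)·158.5130]/1.05 = 127.4683. B = V − Δ·S = 186.2095.
(2,1): S=105.3612. Δ = (V_up−V_dn)/(S_up−S_dn) = (76.4618−129.1424)/(119.0582−66.3776) = -1.0000. V = [p*·76.4618 + (1−p*)·129.1424]/1.05 = 80.8483. B = V − Δ·S = 186.2095.
(2,2): S=188.9812. Δ = (V_up−V_dn)/(S_up−S_dn) = (18.0288−76.4618)/(213.5488−119.0582) = -0.6184. V = [p*·18.0288 + (1−p*)·76.4618]/1.05 = 26.0743. B = V − Δ·S = 142.9405.
(1,0): S=93.2400. Δ = (V_up−V_dn)/(S_up−S_dn) = (80.8483−127.4683)/(105.3612−58.7412) = -1.0000. V = [p*·80.8483 + (1−p*)·127.4683]/1.05 = 84.1024. B = V − Δ·S = 177.3424.
(1,1): S=167.2400. Δ = (V_up−V_dn)/(S_up−S_dn) = (26.0743−80.8483)/(188.9812−105.3612) = -0.6550. V = [p*·26.0743 + (1−p*)·80.8483]/1.05 = 33.1792. B = V − Δ·S = 142.7272.
(0,0): S=148.0000. Δ = (V_up−V_dn)/(S_up−S_dn) = (33.1792−84.1024)/(167.2400−93.2400) = -0.6882. V = [p*·33.1792 + (1−p*)·84.1024]/1.05 = 39.3590. B = V − Δ·S = 141.2054.
Verification: the root portfolio costs Δ(0,0)·S0 + B(0,0) = 39.3590, matching V0.

(0,0): Delta=-0.6882 Bond=141.2054
(1,0): Delta=-1.0000 Bond=177.3424
(1,1): Delta=-0.6550 Bond=142.7272
(2,0): Delta=-1.0000 Bond=186.2095
(2,1): Delta=-1.0000 Bond=186.2095
(2,2): Delta=-0.6184 Bond=142.9405
V0=39.3590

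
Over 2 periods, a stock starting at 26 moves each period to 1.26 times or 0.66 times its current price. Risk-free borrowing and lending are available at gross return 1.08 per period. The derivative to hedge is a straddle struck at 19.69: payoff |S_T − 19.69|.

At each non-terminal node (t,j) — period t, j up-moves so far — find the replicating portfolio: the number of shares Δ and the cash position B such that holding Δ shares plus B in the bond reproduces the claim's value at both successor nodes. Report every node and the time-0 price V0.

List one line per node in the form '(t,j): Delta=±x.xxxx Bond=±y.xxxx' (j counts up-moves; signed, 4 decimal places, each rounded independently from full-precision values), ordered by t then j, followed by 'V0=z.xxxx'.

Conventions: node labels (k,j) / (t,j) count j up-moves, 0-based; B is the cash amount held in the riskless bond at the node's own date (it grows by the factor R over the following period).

(0,0): Delta=0.7021 Bond=-7.8454
(1,0): Delta=-0.6248 Bond=14.2967
(1,1): Delta=1.0000 Bond=-18.2315
V0=10.4098

Arbitrage-free pricing uses the up-move probability p* = (R−d)/(u−d) = 0.7000, discounting each step at R = 1.08.
At maturity the claim pays: V(2,0)=8.3644, V(2,1)=1.9316, V(2,2)=21.5876
(1,0): S=17.1600. Δ = (V_up−V_dn)/(S_up−S_dn) = (1.9316−8.3644)/(21.6216−11.3256) = -0.6248. V = [p*·1.9316 + (1−p*)·8.3644]/1.08 = 3.5754. B = V − Δ·S = 14.2967.
(1,1): S=32.7600. Δ = (V_up−V_dn)/(S_up−S_dn) = (21.5876−1.9316)/(41.2776−21.6216) = 1.0000. V = [p*·21.5876 + (1−p*)·1.9316]/1.08 = 14.5285. B = V − Δ·S = -18.2315.
(0,0): S=26.0000. Δ = (V_up−V_dn)/(S_up−S_dn) = (14.5285−3.5754)/(32.7600−17.1600) = 0.7021. V = [p*·14.5285 + (1−p*)·3.5754]/1.08 = 10.4098. B = V − Δ·S = -7.8454.
Sanity check at the root: Δ(0,0)·S0 + B(0,0) reproduces V0 = 10.4098.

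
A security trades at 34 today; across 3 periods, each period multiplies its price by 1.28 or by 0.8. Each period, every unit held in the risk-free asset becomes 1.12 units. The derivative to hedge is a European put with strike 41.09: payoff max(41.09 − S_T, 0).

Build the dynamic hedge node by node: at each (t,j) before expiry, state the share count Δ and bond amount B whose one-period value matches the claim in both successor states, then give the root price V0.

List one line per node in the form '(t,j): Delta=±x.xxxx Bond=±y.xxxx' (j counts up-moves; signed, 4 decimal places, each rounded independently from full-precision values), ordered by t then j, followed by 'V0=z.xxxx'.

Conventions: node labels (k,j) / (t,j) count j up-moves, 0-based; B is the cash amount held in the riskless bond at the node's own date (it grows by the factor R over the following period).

(0,0): Delta=-0.3441 Bond=14.4165
(1,0): Delta=-0.8416 Bond=29.6791
(1,1): Delta=-0.1886 Bond=9.3801
(2,0): Delta=-1.0000 Bond=36.6875
(2,1): Delta=-0.7921 Bond=31.5171
(2,2): Delta=0.0000 Bond=0.0000
V0=2.7181

Under the risk-neutral measure, an up-move has probability p* = (R−d)/(u−d) = 0.6667 and values discount at R = 1.12.
Terminal payoffs: V(3,0)=23.6820, V(3,1)=13.2372, V(3,2)=0.0000, V(3,3)=0.0000
  t=2,j=0: stock 21.7600 → up 27.8528 (V=13.2372), down 17.4080 (V=23.6820). Price 14.9275; hedge Δ=-1.0000, bond B=36.6875.
  t=2,j=1: stock 34.8160 → up 44.5645 (V=0.0000), down 27.8528 (V=13.2372). Price 3.9396; hedge Δ=-0.7921, bond B=31.5171.
  t=2,j=2: stock 55.7056 → up 71.3032 (V=0.0000), down 44.5645 (V=0.0000). Price 0.0000; hedge Δ=0.0000, bond B=0.0000.
  t=1,j=0: stock 27.2000 → up 34.8160 (V=3.9396), down 21.7600 (V=14.9275). Price 6.7877; hedge Δ=-0.8416, bond B=29.6791.
  t=1,j=1: stock 43.5200 → up 55.7056 (V=0.0000), down 34.8160 (V=3.9396). Price 1.1725; hedge Δ=-0.1886, bond B=9.3801.
  t=0,j=0: stock 34.0000 → up 43.5200 (V=1.1725), down 27.2000 (V=6.7877). Price 2.7181; hedge Δ=-0.3441, bond B=14.4165.
Verification: the root portfolio costs Δ(0,0)·S0 + B(0,0) = 2.7181, matching V0.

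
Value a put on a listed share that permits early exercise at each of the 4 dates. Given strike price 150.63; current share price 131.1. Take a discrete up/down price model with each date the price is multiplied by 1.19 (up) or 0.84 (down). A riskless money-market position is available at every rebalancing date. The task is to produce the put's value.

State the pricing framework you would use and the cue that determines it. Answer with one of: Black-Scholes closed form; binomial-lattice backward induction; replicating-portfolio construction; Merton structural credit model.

Key observation: early exercise of the strike-150.63 put must be checked at each of the 4 dates (spot 131.1), which forces a node-by-node comparison of intrinsic and continuation value backward from expiry.

framework: binomial-lattice backward induction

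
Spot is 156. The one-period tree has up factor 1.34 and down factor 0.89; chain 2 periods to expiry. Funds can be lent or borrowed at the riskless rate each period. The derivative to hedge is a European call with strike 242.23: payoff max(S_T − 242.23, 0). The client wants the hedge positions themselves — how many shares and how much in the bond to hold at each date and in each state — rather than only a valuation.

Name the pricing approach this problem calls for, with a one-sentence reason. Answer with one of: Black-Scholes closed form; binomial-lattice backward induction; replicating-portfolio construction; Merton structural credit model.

framework: replicating-portfolio construction

Key observation: since the answer must list Δ and B at each node of the 1.34/0.89 lattice on 156, the replicating-portfolio method — solving the two-state system at every node — is the one that applies.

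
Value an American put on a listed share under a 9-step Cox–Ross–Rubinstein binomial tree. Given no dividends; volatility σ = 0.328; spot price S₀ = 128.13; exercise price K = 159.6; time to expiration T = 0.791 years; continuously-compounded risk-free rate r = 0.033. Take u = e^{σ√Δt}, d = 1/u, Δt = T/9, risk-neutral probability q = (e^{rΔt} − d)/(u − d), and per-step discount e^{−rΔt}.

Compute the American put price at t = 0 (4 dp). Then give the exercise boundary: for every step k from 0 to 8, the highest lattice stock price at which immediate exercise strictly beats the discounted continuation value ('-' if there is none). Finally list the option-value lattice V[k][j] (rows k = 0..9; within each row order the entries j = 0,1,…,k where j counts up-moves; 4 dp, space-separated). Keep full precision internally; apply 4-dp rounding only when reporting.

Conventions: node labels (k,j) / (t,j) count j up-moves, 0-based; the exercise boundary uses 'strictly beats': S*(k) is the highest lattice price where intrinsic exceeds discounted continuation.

price = 34.9639
boundary = - - 105.4848 95.7105 105.4848 116.2574 105.4848 116.2574 128.1300
tree:
34.9639
44.1235 25.6612
54.1152 34.0110 17.1439
63.8895 43.6460 24.2090 9.9102
72.7581 54.1152 33.0350 15.1890 4.4883
80.8050 63.8895 43.3426 22.5288 7.6585 1.2235
88.1062 72.7581 54.1152 32.0678 12.7584 2.4088 0.0000
94.7309 80.8050 63.8895 43.3426 20.5518 4.7427 0.0000 0.0000
100.7417 88.1062 72.7581 54.1152 31.4700 9.3377 0.0000 0.0000 0.0000
106.1956 94.7309 80.8050 63.8895 43.3426 18.3849 0.0000 0.0000 0.0000 0.0000

Δt=0.08789, u=1.10212, d=0.90734, q=0.49062, disc=e^(-rΔt)=0.99710
k=9 terminal: V=max(K-S,0) → 106.1956 94.7309 80.8050 63.8895 43.3426 18.3849 0.0000 0.0000 0.0000 0.0000
k=8: j=0 S=58.8583 intr=100.7417 cont=100.2795 V=100.7417[EX]; j=1 S=71.4938 intr=88.1062 cont=87.6440 V=88.1062[EX]; j=2 S=86.8419 intr=72.7581 cont=72.2959 V=72.7581[EX]; j=3 S=105.4848 intr=54.1152 cont=53.6529 V=54.1152[EX]; j=4 S=128.1300 intr=31.4700 cont=31.0078 V=31.4700[EX]; j=5 S=155.6366 intr=3.9634 cont=9.3377 V=9.3377[hold]; j=6 S=189.0481 intr=0.0000 cont=0.0000 V=0.0000[hold]; j=7 S=229.6324 intr=0.0000 cont=0.0000 V=0.0000[hold]; j=8 S=278.9292 intr=0.0000 cont=0.0000 V=0.0000[hold]  S*(8)=128.1300
k=7: j=0 S=64.8691 intr=94.7309 cont=94.2686 V=94.7309[EX]; j=1 S=78.7950 intr=80.8050 cont=80.3427 V=80.8050[EX]; j=2 S=95.7105 intr=63.8895 cont=63.4273 V=63.8895[EX]; j=3 S=116.2574 intr=43.3426 cont=42.8804 V=43.3426[EX]; j=4 S=141.2151 intr=18.3849 cont=20.5518 V=20.5518[hold]; j=5 S=171.5308 intr=0.0000 cont=4.7427 V=4.7427[hold]; j=6 S=208.3545 intr=0.0000 cont=0.0000 V=0.0000[hold]; j=7 S=253.0834 intr=0.0000 cont=0.0000 V=0.0000[hold]  S*(7)=116.2574
k=6: j=0 S=71.4938 intr=88.1062 cont=87.6440 V=88.1062[EX]; j=1 S=86.8419 intr=72.7581 cont=72.2959 V=72.7581[EX]; j=2 S=105.4848 intr=54.1152 cont=53.6529 V=54.1152[EX]; j=3 S=128.1300 intr=31.4700 cont=32.0678 V=32.0678[hold]; j=4 S=155.6366 intr=3.9634 cont=12.7584 V=12.7584[hold]; j=5 S=189.0481 intr=0.0000 cont=2.4088 V=2.4088[hold]; j=6 S=229.6324 intr=0.0000 cont=0.0000 V=0.0000[hold]  S*(6)=105.4848
k=5: j=0 S=78.7950 intr=80.8050 cont=80.3427 V=80.8050[EX]; j=1 S=95.7105 intr=63.8895 cont=63.4273 V=63.8895[EX]; j=2 S=116.2574 intr=43.3426 cont=43.1729 V=43.3426[EX]; j=3 S=141.2151 intr=18.3849 cont=22.5288 V=22.5288[hold]; j=4 S=171.5308 intr=0.0000 cont=7.6585 V=7.6585[hold]; j=5 S=208.3545 intr=0.0000 cont=1.2235 V=1.2235[hold]  S*(5)=116.2574
k=4: j=0 S=86.8419 intr=72.7581 cont=72.2959 V=72.7581[EX]; j=1 S=105.4848 intr=54.1152 cont=53.6529 V=54.1152[EX]; j=2 S=128.1300 intr=31.4700 cont=33.0350 V=33.0350[hold]; j=3 S=155.6366 intr=3.9634 cont=15.1890 V=15.1890[hold]; j=4 S=189.0481 intr=0.0000 cont=4.4883 V=4.4883[hold]  S*(4)=105.4848
k=3: j=0 S=95.7105 intr=63.8895 cont=63.4273 V=63.8895[EX]; j=1 S=116.2574 intr=43.3426 cont=43.6460 V=43.6460[hold]; j=2 S=141.2151 intr=18.3849 cont=24.2090 V=24.2090[hold]; j=3 S=171.5308 intr=0.0000 cont=9.9102 V=9.9102[hold]  S*(3)=95.7105
k=2: j=0 S=105.4848 intr=54.1152 cont=53.8013 V=54.1152[EX]; j=1 S=128.1300 intr=31.4700 cont=34.0110 V=34.0110[hold]; j=2 S=155.6366 intr=3.9634 cont=17.1439 V=17.1439[hold]  S*(2)=105.4848
k=1: j=0 S=116.2574 intr=43.3426 cont=44.1235 V=44.1235[hold]; j=1 S=141.2151 intr=18.3849 cont=25.6612 V=25.6612[hold]  S*(1)=-
k=0: j=0 S=128.1300 intr=31.4700 cont=34.9639 V=34.9639[hold]  S*(0)=-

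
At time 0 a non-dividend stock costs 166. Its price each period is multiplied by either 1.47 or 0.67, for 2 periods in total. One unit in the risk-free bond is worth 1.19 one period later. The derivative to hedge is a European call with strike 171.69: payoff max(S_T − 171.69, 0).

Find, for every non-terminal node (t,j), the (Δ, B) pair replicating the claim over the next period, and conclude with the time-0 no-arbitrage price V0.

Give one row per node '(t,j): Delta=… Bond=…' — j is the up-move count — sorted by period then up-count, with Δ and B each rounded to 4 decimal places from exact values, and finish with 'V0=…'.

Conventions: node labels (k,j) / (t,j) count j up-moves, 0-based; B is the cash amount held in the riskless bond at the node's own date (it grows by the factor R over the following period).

No-arbitrage ⇒ martingale measure with p* = (R−d)/(u−d) = 0.6500.
At maturity the claim pays: V(2,0)=0.0000, V(2,1)=0.0000, V(2,2)=187.0194
  t=1,j=0: stock 111.2200 → up 163.4934 (V=0.0000), down 74.5174 (V=0.0000). Price 0.0000; hedge Δ=0.0000, bond B=0.0000.
  t=1,j=1: stock 244.0200 → up 358.7094 (V=187.0194), down 163.4934 (V=0.0000). Price 102.1535; hedge Δ=0.9580, bond B=-131.6208.
  t=0,j=0: stock 166.0000 → up 244.0200 (V=102.1535), down 111.2200 (V=0.0000). Price 55.7981; hedge Δ=0.7692, bond B=-71.8937.
As a check, the time-0 holding Δ(0,0)·S0 + B(0,0) comes to 55.7981 — exactly V0.

(0,0): Delta=0.7692 Bond=-71.8937
(1,0): Delta=0.0000 Bond=0.0000
(1,1): Delta=0.9580 Bond=-131.6208
V0=55.7981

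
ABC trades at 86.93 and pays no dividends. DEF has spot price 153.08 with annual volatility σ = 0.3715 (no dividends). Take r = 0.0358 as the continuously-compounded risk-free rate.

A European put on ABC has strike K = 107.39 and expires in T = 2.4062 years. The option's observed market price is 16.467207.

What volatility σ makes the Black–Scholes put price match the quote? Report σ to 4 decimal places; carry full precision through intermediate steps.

At σ = 0.1675 the Black–Scholes value reproduces the quote:
σ√T = 0.1675·√2.4062 = 0.259825
d₁ = (ln(S/K) + (r+σ²/2)T) / (σ√T) = (ln(86.93/107.39) + (0.0358+0.1675²/2)·2.4062) / 0.259825 = (-0.211364 + 0.119896) / 0.259825 = -0.352035
d₂ = d₁ − σ√T = -0.352035 − 0.259825 = -0.611860
e^{−rT} = 0.917464
N(−d₁) = 0.637594,  N(−d₂) = 0.729685
V = K·e^{−rT}·N(−d₂) − S·N(−d₁) = 71.893253 − 55.426046 = 16.467207 (the quoted price), and the Black–Scholes price is strictly increasing in σ, so σ is unique

sigma = 0.1675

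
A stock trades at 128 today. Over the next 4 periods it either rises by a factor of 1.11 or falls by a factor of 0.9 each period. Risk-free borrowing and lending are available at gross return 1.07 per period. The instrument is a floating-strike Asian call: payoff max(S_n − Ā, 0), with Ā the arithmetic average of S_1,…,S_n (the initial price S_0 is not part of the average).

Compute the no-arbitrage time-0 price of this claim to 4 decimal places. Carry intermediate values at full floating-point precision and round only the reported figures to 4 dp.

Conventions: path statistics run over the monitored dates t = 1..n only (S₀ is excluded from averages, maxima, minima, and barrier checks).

Under the martingale measure an up-move has probability p* = 0.8095; value the claim as the probability-weighted average of per-path payoffs, discounted 4 periods at R = 1.07.
Enumerate all 2^4 = 16 price paths (U = up ×1.11, D = down ×0.9); each path with k up-moves has probability p*^k·(1−p*)^(4−k).
DDDD: Ā=99.0432, payoff=0.0000, prob=0.001316
UDDD: Ā=122.1533, payoff=0.0000, prob=0.005594
DUDD: Ā=115.4333, payoff=0.0000, prob=0.005594
UUDD: Ā=142.3677, payoff=0.0000, prob=0.023776
DDUD: Ā=109.3853, payoff=0.0000, prob=0.005594
UDUD: Ā=134.9085, payoff=0.0000, prob=0.023776
DUUD: Ā=128.1885, payoff=0.0000, prob=0.023776
UUUD: Ā=158.0992, payoff=0.0000, prob=0.101048
DDDU: Ā=103.9421, payoff=0.0000, prob=0.005594
UDDU: Ā=128.1952, payoff=0.0000, prob=0.023776
DUDU: Ā=121.4752, payoff=6.2689, prob=0.023776
UUDU: Ā=149.8195, payoff=7.7316, prob=0.101048
DDUU: Ā=115.4272, payoff=12.3169, prob=0.023776
UDUU: Ā=142.3603, payoff=15.1908, prob=0.101048
DUUU: Ā=135.6403, payoff=21.9108, prob=0.101048
UUUU: Ā=167.2896, payoff=27.0234, prob=0.429456
Price = Σ prob·payoff / R^4 = 16.577577 / 1.310796 = 12.6470

price = 12.6470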